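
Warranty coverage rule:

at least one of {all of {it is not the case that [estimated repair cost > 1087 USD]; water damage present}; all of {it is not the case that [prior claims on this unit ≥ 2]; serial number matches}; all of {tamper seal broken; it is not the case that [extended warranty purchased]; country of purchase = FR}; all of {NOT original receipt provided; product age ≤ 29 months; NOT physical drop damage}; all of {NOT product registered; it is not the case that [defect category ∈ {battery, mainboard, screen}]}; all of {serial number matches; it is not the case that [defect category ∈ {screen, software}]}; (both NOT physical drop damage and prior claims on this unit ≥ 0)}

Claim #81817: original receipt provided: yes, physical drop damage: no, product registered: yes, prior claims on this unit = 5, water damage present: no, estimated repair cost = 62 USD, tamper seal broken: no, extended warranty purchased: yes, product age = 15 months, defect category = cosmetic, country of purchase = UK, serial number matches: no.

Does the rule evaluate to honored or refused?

Atomic conditions:
  estimated repair cost > 1087 USD: 62 > 1087 is false
  water damage present: no → false
  prior claims on this unit ≥ 2: 5 ≥ 2 is true
  serial number matches: no → false
  tamper seal broken: no → false
  extended warranty purchased: yes → true
  country of purchase = FR: UK == FR is false
  NOT original receipt provided: yes → false
  product age ≤ 29 months: 15 ≤ 29 is true
  NOT physical drop damage: no → true
  NOT product registered: yes → false
  defect category ∈ {battery, mainboard, screen}: cosmetic is not in the set → false
  defect category ∈ {screen, software}: cosmetic is not in the set → false
  prior claims on this unit ≥ 0: 5 ≥ 0 is true
Combine:
[1.1] NOT false = true
[1] true AND false = false
[2.1] NOT true = false
[2] false AND false = false
[3.2] NOT true = false
[3] false AND false AND false = false
[4] false AND true AND true = false
[5.2] NOT false = true
[5] false AND true = false
[6.2] NOT false = true
[6] false AND true = false
[7] true AND true = true
[root] false OR false OR false OR false OR false OR false OR true = true
Overall: true → honored

Honored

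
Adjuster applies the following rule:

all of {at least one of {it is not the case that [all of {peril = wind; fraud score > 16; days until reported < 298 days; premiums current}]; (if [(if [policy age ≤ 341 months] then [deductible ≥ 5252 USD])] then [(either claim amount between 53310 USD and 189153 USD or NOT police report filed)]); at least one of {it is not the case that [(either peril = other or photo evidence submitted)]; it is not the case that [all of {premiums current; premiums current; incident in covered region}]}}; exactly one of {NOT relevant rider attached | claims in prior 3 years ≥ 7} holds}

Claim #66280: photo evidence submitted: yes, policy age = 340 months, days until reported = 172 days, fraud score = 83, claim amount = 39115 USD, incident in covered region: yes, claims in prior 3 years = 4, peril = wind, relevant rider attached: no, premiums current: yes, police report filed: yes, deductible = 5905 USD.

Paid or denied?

Denied

Atomic conditions:
  peril = wind: wind == wind is true
  fraud score > 16: 83 > 16 is true
  days until reported < 298 days: 172 < 298 is true
  premiums current: yes → true
  policy age ≤ 341 months: 340 ≤ 341 is true
  deductible ≥ 5252 USD: 5905 ≥ 5252 is true
  claim amount between 53310 USD and 189153 USD: 39115 in [53310, 189153] is false
  NOT police report filed: yes → false
  peril = other: wind == other is false
  photo evidence submitted: yes → true
  incident in covered region: yes → true
  NOT relevant rider attached: no → true
  claims in prior 3 years ≥ 7: 4 ≥ 7 is false
Combine:
[1.1.1] true AND true AND true AND true = true
[1.1] NOT true = false
[1.2.1] true → true = true
[1.2.2] false OR false = false
[1.2] true → false = false
[1.3.1.1] false OR true = true
[1.3.1] NOT true = false
[1.3.2.1] true AND true AND true = true
[1.3.2] NOT true = false
[1.3] false OR false = false
[1] false OR false OR false = false
[2] exactly-one(true, false) = true
[root] false AND true = false
Overall: false → denied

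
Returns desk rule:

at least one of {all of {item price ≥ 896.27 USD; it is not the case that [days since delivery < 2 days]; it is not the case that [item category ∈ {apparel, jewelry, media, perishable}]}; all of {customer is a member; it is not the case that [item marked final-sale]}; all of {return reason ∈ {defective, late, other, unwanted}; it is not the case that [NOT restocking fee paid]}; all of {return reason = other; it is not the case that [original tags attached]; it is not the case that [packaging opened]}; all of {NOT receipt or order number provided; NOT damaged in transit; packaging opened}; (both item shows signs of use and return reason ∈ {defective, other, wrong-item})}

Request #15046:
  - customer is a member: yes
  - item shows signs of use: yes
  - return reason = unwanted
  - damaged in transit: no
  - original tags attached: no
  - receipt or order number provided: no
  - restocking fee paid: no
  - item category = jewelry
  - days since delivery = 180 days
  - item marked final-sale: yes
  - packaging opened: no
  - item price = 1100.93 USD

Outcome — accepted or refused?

Atomic conditions:
  item price ≥ 896.27 USD: 1100.93 ≥ 896.27 is true
  days since delivery < 2 days: 180 < 2 is false
  item category ∈ {apparel, jewelry, media, perishable}: jewelry is in the set → true
  customer is a member: yes → true
  item marked final-sale: yes → true
  return reason ∈ {defective, late, other, unwanted}: unwanted is in the set → true
  NOT restocking fee paid: no → true
  return reason = other: unwanted == other is false
  original tags attached: no → false
  packaging opened: no → false
  NOT receipt or order number provided: no → true
  NOT damaged in transit: no → true
  item shows signs of use: yes → true
  return reason ∈ {defective, other, wrong-item}: unwanted is not in the set → false
Combine:
[1.2] NOT false = true
[1.3] NOT true = false
[1] true AND true AND false = false
[2.2] NOT true = false
[2] true AND false = false
[3.2] NOT true = false
[3] true AND false = false
[4.2] NOT false = true
[4.3] NOT false = true
[4] false AND true AND true = false
[5] true AND true AND false = false
[6] true AND false = false
[root] false OR false OR false OR false OR false OR false = false
Overall: false → refused

Refused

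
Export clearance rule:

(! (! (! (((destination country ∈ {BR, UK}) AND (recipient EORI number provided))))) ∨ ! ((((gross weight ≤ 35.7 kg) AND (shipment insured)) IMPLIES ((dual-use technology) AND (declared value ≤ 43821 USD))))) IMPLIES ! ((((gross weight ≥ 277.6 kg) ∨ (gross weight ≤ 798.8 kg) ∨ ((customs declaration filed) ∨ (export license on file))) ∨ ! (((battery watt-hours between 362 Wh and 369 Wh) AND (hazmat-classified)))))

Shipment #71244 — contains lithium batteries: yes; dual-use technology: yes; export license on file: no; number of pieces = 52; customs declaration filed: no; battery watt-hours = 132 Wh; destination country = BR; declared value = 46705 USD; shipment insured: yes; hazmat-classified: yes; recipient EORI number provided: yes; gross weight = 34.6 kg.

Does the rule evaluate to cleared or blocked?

Atomic conditions:
  destination country ∈ {BR, UK}: BR is in the set → true
  recipient EORI number provided: yes → true
  gross weight ≤ 35.7 kg: 34.6 ≤ 35.7 is true
  shipment insured: yes → true
  dual-use technology: yes → true
  declared value ≤ 43821 USD: 46705 ≤ 43821 is false
  gross weight ≥ 277.6 kg: 34.6 ≥ 277.6 is false
  gross weight ≤ 798.8 kg: 34.6 ≤ 798.8 is true
  customs declaration filed: no → false
  export license on file: no → false
  battery watt-hours between 362 Wh and 369 Wh: 132 in [362, 369] is false
  hazmat-classified: yes → true
Combine:
[1.1.1.1.1] true AND true = true
[1.1.1.1] NOT true = false
[1.1.1] NOT false = true
[1.1] NOT true = false
[1.2.1.1] true AND true = true
[1.2.1.2] true AND false = false
[1.2.1] true → false = false
[1.2] NOT false = true
[1] false OR true = true
[2.1.1.3] false OR false = false
[2.1.1] false OR true OR false = true
[2.1.2.1] false AND true = false
[2.1.2] NOT false = true
[2.1] true OR true = true
[2] NOT true = false
[root] true → false = false
Overall: false → blocked

Blocked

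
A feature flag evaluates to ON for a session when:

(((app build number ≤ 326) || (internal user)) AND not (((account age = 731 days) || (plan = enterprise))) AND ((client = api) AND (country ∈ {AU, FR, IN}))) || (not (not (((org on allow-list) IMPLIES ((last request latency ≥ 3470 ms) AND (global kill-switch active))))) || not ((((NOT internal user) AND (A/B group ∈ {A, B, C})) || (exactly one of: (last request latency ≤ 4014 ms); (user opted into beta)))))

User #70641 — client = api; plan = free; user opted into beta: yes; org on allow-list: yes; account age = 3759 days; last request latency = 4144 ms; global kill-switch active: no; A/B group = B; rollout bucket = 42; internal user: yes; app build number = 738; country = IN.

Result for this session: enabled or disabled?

Atomic conditions:
  app build number ≤ 326: 738 ≤ 326 is false
  internal user: yes → true
  account age = 731 days: 3759 == 731 is false
  plan = enterprise: free == enterprise is false
  client = api: api == api is true
  country ∈ {AU, FR, IN}: IN is in the set → true
  org on allow-list: yes → true
  last request latency ≥ 3470 ms: 4144 ≥ 3470 is true
  global kill-switch active: no → false
  NOT internal user: yes → false
  A/B group ∈ {A, B, C}: B is in the set → true
  last request latency ≤ 4014 ms: 4144 ≤ 4014 is false
  user opted into beta: yes → true
Combine:
[1.1] false OR true = true
[1.2.1] false OR false = false
[1.2] NOT false = true
[1.3] true AND true = true
[1] true AND true AND true = true
[2.1.1.1.2] true AND false = false
[2.1.1.1] true → false = false
[2.1.1] NOT false = true
[2.1] NOT true = false
[2.2.1.1] false AND true = false
[2.2.1.2] exactly-one(false, true) = true
[2.2.1] false OR true = true
[2.2] NOT true = false
[2] false OR false = false
[root] true OR false = true
Overall: true → enabled

Enabled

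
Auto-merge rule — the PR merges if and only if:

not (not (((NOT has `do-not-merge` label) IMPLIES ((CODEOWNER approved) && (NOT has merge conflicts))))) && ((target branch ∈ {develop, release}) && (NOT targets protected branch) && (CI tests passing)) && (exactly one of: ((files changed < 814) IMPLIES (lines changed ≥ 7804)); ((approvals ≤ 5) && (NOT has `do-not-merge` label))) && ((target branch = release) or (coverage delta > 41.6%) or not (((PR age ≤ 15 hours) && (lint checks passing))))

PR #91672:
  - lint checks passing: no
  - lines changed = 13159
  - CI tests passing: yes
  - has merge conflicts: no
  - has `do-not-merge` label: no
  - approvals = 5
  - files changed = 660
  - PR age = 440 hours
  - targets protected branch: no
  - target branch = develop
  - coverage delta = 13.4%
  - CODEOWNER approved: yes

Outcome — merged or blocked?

Blocked

Atomic conditions:
  NOT has `do-not-merge` label: no → true
  CODEOWNER approved: yes → true
  NOT has merge conflicts: no → true
  target branch ∈ {develop, release}: develop is in the set → true
  NOT targets protected branch: no → true
  CI tests passing: yes → true
  files changed < 814: 660 < 814 is true
  lines changed ≥ 7804: 13159 ≥ 7804 is true
  approvals ≤ 5: 5 ≤ 5 is true
  target branch = release: develop == release is false
  coverage delta > 41.6%: 13.4 > 41.6 is false
  PR age ≤ 15 hours: 440 ≤ 15 is false
  lint checks passing: no → false
Combine:
[1.1.1.2] true AND true = true
[1.1.1] true → true = true
[1.1] NOT true = false
[1] NOT false = true
[2] true AND true AND true = true
[3.1] true → true = true
[3.2] true AND true = true
[3] exactly-one(true, true) = false
[4.3.1] false AND false = false
[4.3] NOT false = true
[4] false OR false OR true = true
[root] true AND true AND false AND true = false
Overall: false → blocked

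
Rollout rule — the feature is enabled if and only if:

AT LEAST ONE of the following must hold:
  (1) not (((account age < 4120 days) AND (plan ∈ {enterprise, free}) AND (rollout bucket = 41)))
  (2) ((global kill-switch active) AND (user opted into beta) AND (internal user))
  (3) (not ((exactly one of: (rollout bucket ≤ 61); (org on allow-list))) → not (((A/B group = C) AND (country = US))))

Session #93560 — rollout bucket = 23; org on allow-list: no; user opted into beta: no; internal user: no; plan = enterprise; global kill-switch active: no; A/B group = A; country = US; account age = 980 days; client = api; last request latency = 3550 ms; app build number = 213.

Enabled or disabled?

Atomic conditions:
  account age < 4120 days: 980 < 4120 is true
  plan ∈ {enterprise, free}: enterprise is in the set → true
  rollout bucket = 41: 23 == 41 is false
  global kill-switch active: no → false
  user opted into beta: no → false
  internal user: no → false
  rollout bucket ≤ 61: 23 ≤ 61 is true
  org on allow-list: no → false
  A/B group = C: A == C is false
  country = US: US == US is true
Combine:
[1.1] true AND true AND false = false
[1] NOT false = true
[2] false AND false AND false = false
[3.1.1] exactly-one(true, false) = true
[3.1] NOT true = false
[3.2.1] false AND true = false
[3.2] NOT false = true
[3] false → true (antecedent false ⇒ implication holds) = true
[root] true OR false OR true = true
Overall: true → enabled

Enabled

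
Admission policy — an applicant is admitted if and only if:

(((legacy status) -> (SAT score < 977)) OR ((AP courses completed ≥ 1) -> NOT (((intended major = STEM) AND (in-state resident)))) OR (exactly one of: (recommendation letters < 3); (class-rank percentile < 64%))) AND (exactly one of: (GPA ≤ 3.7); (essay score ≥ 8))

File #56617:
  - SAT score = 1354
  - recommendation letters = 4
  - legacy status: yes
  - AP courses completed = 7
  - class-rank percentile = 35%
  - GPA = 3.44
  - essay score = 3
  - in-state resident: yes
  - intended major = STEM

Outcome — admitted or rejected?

Atomic conditions:
  legacy status: yes → true
  SAT score < 977: 1354 < 977 is false
  AP courses completed ≥ 1: 7 ≥ 1 is true
  intended major = STEM: STEM == STEM is true
  in-state resident: yes → true
  recommendation letters < 3: 4 < 3 is false
  class-rank percentile < 64%: 35 < 64 is true
  GPA ≤ 3.7: 3.44 ≤ 3.7 is true
  essay score ≥ 8: 3 ≥ 8 is false
Combine:
[1.1] true → false = false
[1.2.2.1] true AND true = true
[1.2.2] NOT true = false
[1.2] true → false = false
[1.3] exactly-one(false, true) = true
[1] false OR false OR true = true
[2] exactly-one(true, false) = true
[root] true AND true = true
Overall: true → admitted

Admitted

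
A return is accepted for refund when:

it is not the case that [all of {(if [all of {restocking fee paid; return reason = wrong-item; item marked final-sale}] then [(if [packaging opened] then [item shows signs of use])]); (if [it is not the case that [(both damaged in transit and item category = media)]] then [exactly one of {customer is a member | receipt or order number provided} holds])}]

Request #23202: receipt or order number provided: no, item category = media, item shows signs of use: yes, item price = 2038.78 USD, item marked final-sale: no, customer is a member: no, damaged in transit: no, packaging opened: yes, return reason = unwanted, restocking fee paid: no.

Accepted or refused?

Accepted

Atomic conditions:
  restocking fee paid: no → false
  return reason = wrong-item: unwanted == wrong-item is false
  item marked final-sale: no → false
  packaging opened: yes → true
  item shows signs of use: yes → true
  damaged in transit: no → false
  item category = media: media == media is true
  customer is a member: no → false
  receipt or order number provided: no → false
Combine:
[1.1.1] false AND false AND false = false
[1.1.2] true → true = true
[1.1] false → true (antecedent false ⇒ implication holds) = true
[1.2.1.1] false AND true = false
[1.2.1] NOT false = true
[1.2.2] exactly-one(false, false) = false
[1.2] true → false = false
[1] true AND false = false
[root] NOT false = true
Overall: true → accepted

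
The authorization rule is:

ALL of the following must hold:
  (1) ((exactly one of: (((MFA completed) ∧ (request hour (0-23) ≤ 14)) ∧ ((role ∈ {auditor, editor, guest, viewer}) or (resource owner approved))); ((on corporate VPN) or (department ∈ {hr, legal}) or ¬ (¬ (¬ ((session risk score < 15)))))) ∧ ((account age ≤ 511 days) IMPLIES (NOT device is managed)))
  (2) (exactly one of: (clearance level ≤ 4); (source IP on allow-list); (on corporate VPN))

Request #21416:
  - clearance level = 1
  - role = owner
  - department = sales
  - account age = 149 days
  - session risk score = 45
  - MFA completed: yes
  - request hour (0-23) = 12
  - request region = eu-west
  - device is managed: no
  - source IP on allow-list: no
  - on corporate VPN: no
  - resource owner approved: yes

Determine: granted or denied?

Atomic conditions:
  MFA completed: yes → true
  request hour (0-23) ≤ 14: 12 ≤ 14 is true
  role ∈ {auditor, editor, guest, viewer}: owner is not in the set → false
  resource owner approved: yes → true
  on corporate VPN: no → false
  department ∈ {hr, legal}: sales is not in the set → false
  session risk score < 15: 45 < 15 is false
  account age ≤ 511 days: 149 ≤ 511 is true
  NOT device is managed: no → true
  clearance level ≤ 4: 1 ≤ 4 is true
  source IP on allow-list: no → false
Combine:
[1.1.1.1] true AND true = true
[1.1.1.2] false OR true = true
[1.1.1] true AND true = true
[1.1.2.3.1.1] NOT false = true
[1.1.2.3.1] NOT true = false
[1.1.2.3] NOT false = true
[1.1.2] false OR false OR true = true
[1.1] exactly-one(true, true) = false
[1.2] true → true = true
[1] false AND true = false
[2] exactly-one(true, false, false) = true
[root] false AND true = false
Overall: false → denied

Denied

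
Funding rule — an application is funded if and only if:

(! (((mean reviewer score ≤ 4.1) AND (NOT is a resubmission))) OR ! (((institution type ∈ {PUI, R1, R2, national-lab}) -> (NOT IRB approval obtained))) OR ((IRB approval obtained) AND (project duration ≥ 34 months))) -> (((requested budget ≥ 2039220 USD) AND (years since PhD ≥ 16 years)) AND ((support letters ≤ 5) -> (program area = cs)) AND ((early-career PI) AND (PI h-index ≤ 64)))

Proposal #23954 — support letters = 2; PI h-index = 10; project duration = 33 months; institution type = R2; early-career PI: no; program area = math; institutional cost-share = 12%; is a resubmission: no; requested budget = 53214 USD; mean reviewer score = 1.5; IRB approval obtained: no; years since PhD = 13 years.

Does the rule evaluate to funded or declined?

Funded

Atomic conditions:
  mean reviewer score ≤ 4.1: 1.5 ≤ 4.1 is true
  NOT is a resubmission: no → true
  institution type ∈ {PUI, R1, R2, national-lab}: R2 is in the set → true
  NOT IRB approval obtained: no → true
  IRB approval obtained: no → false
  project duration ≥ 34 months: 33 ≥ 34 is false
  requested budget ≥ 2039220 USD: 53214 ≥ 2039220 is false
  years since PhD ≥ 16 years: 13 ≥ 16 is false
  support letters ≤ 5: 2 ≤ 5 is true
  program area = cs: math == cs is false
  early-career PI: no → false
  PI h-index ≤ 64: 10 ≤ 64 is true
Combine:
[1.1.1] true AND true = true
[1.1] NOT true = false
[1.2.1] true → true = true
[1.2] NOT true = false
[1.3] false AND false = false
[1] false OR false OR false = false
[2.1] false AND false = false
[2.2] true → false = false
[2.3] false AND true = false
[2] false AND false AND false = false
[root] false → false (antecedent false ⇒ implication holds) = true
Overall: true → funded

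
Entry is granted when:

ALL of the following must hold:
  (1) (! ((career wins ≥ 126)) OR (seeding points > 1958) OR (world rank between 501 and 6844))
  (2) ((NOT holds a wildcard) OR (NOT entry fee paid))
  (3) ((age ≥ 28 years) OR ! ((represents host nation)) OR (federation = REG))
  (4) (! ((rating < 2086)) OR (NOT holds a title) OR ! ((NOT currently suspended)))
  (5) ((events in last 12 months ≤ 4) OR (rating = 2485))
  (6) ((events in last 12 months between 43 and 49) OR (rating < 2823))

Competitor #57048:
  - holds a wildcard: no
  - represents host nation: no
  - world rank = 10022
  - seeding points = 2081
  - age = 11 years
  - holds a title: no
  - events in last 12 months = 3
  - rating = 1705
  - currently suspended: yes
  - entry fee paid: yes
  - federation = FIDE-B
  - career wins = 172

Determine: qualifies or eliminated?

Atomic conditions:
  career wins ≥ 126: 172 ≥ 126 is true
  seeding points > 1958: 2081 > 1958 is true
  world rank between 501 and 6844: 10022 in [501, 6844] is false
  NOT holds a wildcard: no → true
  NOT entry fee paid: yes → false
  age ≥ 28 years: 11 ≥ 28 is false
  represents host nation: no → false
  federation = REG: FIDE-B == REG is false
  rating < 2086: 1705 < 2086 is true
  NOT holds a title: no → true
  NOT currently suspended: yes → false
  events in last 12 months ≤ 4: 3 ≤ 4 is true
  rating = 2485: 1705 == 2485 is false
  events in last 12 months between 43 and 49: 3 in [43, 49] is false
  rating < 2823: 1705 < 2823 is true
Combine:
[1.1] NOT true = false
[1] false OR true OR false = true
[2] true OR false = true
[3.2] NOT false = true
[3] false OR true OR false = true
[4.1] NOT true = false
[4.3] NOT false = true
[4] false OR true OR true = true
[5] true OR false = true
[6] false OR true = true
[root] true AND true AND true AND true AND true AND true = true
Overall: true → qualifies

Qualifies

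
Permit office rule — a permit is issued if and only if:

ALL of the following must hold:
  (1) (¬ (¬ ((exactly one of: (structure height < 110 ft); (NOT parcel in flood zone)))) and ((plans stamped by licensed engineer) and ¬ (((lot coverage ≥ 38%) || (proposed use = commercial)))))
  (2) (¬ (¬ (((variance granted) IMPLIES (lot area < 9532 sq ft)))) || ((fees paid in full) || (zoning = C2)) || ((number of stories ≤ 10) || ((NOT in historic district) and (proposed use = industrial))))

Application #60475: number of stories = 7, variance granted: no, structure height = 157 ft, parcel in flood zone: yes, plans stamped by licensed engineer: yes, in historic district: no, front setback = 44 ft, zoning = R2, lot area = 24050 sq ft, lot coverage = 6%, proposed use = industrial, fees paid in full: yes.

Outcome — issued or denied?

Atomic conditions:
  structure height < 110 ft: 157 < 110 is false
  NOT parcel in flood zone: yes → false
  plans stamped by licensed engineer: yes → true
  lot coverage ≥ 38%: 6 ≥ 38 is false
  proposed use = commercial: industrial == commercial is false
  variance granted: no → false
  lot area < 9532 sq ft: 24050 < 9532 is false
  fees paid in full: yes → true
  zoning = C2: R2 == C2 is false
  number of stories ≤ 10: 7 ≤ 10 is true
  NOT in historic district: no → true
  proposed use = industrial: industrial == industrial is true
Combine:
[1.1.1.1] exactly-one(false, false) = false
[1.1.1] NOT false = true
[1.1] NOT true = false
[1.2.2.1] false OR false = false
[1.2.2] NOT false = true
[1.2] true AND true = true
[1] false AND true = false
[2.1.1.1] false → false (antecedent false ⇒ implication holds) = true
[2.1.1] NOT true = false
[2.1] NOT false = true
[2.2] true OR false = true
[2.3.2] true AND true = true
[2.3] true OR true = true
[2] true OR true OR true = true
[root] false AND true = false
Overall: false → denied

Denied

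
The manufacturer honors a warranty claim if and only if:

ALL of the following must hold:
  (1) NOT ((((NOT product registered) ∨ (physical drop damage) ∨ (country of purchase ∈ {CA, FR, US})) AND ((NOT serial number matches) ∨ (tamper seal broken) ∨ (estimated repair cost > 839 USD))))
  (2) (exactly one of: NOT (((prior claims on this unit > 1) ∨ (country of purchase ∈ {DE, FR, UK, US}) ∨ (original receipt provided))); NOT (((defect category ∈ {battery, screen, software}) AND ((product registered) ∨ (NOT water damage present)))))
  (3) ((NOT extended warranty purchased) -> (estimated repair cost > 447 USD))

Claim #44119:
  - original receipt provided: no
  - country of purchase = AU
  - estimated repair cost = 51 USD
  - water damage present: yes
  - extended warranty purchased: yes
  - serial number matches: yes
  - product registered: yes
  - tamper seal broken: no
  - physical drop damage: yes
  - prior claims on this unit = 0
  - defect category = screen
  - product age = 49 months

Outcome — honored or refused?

Honored

Atomic conditions:
  NOT product registered: yes → false
  physical drop damage: yes → true
  country of purchase ∈ {CA, FR, US}: AU is not in the set → false
  NOT serial number matches: yes → false
  tamper seal broken: no → false
  estimated repair cost > 839 USD: 51 > 839 is false
  prior claims on this unit > 1: 0 > 1 is false
  country of purchase ∈ {DE, FR, UK, US}: AU is not in the set → false
  original receipt provided: no → false
  defect category ∈ {battery, screen, software}: screen is in the set → true
  product registered: yes → true
  NOT water damage present: yes → false
  NOT extended warranty purchased: yes → false
  estimated repair cost > 447 USD: 51 > 447 is false
Combine:
[1.1.1] false OR true OR false = true
[1.1.2] false OR false OR false = false
[1.1] true AND false = false
[1] NOT false = true
[2.1.1] false OR false OR false = false
[2.1] NOT false = true
[2.2.1.2] true OR false = true
[2.2.1] true AND true = true
[2.2] NOT true = false
[2] exactly-one(true, false) = true
[3] false → false (antecedent false ⇒ implication holds) = true
[root] true AND true AND true = true
Overall: true → honored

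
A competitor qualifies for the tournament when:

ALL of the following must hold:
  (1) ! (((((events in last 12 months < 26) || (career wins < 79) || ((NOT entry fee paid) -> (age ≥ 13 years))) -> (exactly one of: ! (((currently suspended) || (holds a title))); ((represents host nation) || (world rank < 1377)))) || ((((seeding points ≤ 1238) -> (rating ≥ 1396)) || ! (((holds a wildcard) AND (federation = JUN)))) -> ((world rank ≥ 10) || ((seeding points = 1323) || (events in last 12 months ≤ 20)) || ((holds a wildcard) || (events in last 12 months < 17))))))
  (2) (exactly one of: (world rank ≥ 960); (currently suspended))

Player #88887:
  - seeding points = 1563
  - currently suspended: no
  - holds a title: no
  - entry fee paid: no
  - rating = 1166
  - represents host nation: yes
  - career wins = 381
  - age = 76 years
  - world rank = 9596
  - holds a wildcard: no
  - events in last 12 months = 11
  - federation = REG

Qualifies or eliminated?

Eliminated

Atomic conditions:
  events in last 12 months < 26: 11 < 26 is true
  career wins < 79: 381 < 79 is false
  NOT entry fee paid: no → true
  age ≥ 13 years: 76 ≥ 13 is true
  currently suspended: no → false
  holds a title: no → false
  represents host nation: yes → true
  world rank < 1377: 9596 < 1377 is false
  seeding points ≤ 1238: 1563 ≤ 1238 is false
  rating ≥ 1396: 1166 ≥ 1396 is false
  holds a wildcard: no → false
  federation = JUN: REG == JUN is false
  world rank ≥ 10: 9596 ≥ 10 is true
  seeding points = 1323: 1563 == 1323 is false
  events in last 12 months ≤ 20: 11 ≤ 20 is true
  events in last 12 months < 17: 11 < 17 is true
  world rank ≥ 960: 9596 ≥ 960 is true
Combine:
[1.1.1.1.3] true → true = true
[1.1.1.1] true OR false OR true = true
[1.1.1.2.1.1] false OR false = false
[1.1.1.2.1] NOT false = true
[1.1.1.2.2] true OR false = true
[1.1.1.2] exactly-one(true, true) = false
[1.1.1] true → false = false
[1.1.2.1.1] false → false (antecedent false ⇒ implication holds) = true
[1.1.2.1.2.1] false AND false = false
[1.1.2.1.2] NOT false = true
[1.1.2.1] true OR true = true
[1.1.2.2.2] false OR true = true
[1.1.2.2.3] false OR true = true
[1.1.2.2] true OR true OR true = true
[1.1.2] true → true = true
[1.1] false OR true = true
[1] NOT true = false
[2] exactly-one(true, false) = true
[root] false AND true = false
Overall: false → eliminated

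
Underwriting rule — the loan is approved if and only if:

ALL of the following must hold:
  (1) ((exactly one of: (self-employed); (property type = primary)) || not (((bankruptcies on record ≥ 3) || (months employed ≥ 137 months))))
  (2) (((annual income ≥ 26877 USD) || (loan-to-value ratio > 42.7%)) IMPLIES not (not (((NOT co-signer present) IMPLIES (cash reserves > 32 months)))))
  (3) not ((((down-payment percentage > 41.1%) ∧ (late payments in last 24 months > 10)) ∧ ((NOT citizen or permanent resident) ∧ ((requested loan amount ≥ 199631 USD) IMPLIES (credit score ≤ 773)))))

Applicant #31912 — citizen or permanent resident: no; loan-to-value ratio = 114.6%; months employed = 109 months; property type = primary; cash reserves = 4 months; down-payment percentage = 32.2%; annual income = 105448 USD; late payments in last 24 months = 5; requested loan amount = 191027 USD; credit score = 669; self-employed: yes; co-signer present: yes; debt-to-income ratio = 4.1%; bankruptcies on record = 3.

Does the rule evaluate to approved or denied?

Denied

Atomic conditions:
  self-employed: yes → true
  property type = primary: primary == primary is true
  bankruptcies on record ≥ 3: 3 ≥ 3 is true
  months employed ≥ 137 months: 109 ≥ 137 is false
  annual income ≥ 26877 USD: 105448 ≥ 26877 is true
  loan-to-value ratio > 42.7%: 114.6 > 42.7 is true
  NOT co-signer present: yes → false
  cash reserves > 32 months: 4 > 32 is false
  down-payment percentage > 41.1%: 32.2 > 41.1 is false
  late payments in last 24 months > 10: 5 > 10 is false
  NOT citizen or permanent resident: no → true
  requested loan amount ≥ 199631 USD: 191027 ≥ 199631 is false
  credit score ≤ 773: 669 ≤ 773 is true
Combine:
[1.1] exactly-one(true, true) = false
[1.2.1] true OR false = true
[1.2] NOT true = false
[1] false OR false = false
[2.1] true OR true = true
[2.2.1.1] false → false (antecedent false ⇒ implication holds) = true
[2.2.1] NOT true = false
[2.2] NOT false = true
[2] true → true = true
[3.1.1] false AND false = false
[3.1.2.2] false → true (antecedent false ⇒ implication holds) = true
[3.1.2] true AND true = true
[3.1] false AND true = false
[3] NOT false = true
[root] false AND true AND true = false
Overall: false → denied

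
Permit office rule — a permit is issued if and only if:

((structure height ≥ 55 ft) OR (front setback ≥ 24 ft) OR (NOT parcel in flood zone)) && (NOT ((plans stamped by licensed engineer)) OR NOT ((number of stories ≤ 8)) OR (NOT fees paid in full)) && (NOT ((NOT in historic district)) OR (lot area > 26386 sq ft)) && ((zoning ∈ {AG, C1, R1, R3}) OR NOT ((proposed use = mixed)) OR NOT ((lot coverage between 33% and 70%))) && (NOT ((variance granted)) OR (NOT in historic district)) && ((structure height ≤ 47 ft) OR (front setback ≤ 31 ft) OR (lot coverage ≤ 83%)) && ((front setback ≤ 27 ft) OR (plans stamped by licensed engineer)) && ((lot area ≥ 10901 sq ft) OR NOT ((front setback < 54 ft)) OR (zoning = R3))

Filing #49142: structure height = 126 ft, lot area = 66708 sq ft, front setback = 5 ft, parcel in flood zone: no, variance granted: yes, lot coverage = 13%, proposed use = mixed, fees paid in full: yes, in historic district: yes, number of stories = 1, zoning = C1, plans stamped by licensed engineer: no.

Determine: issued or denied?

Denied

Atomic conditions:
  structure height ≥ 55 ft: 126 ≥ 55 is true
  front setback ≥ 24 ft: 5 ≥ 24 is false
  NOT parcel in flood zone: no → true
  plans stamped by licensed engineer: no → false
  number of stories ≤ 8: 1 ≤ 8 is true
  NOT fees paid in full: yes → false
  NOT in historic district: yes → false
  lot area > 26386 sq ft: 66708 > 26386 is true
  zoning ∈ {AG, C1, R1, R3}: C1 is in the set → true
  proposed use = mixed: mixed == mixed is true
  lot coverage between 33% and 70%: 13 in [33, 70] is false
  variance granted: yes → true
  structure height ≤ 47 ft: 126 ≤ 47 is false
  front setback ≤ 31 ft: 5 ≤ 31 is true
  lot coverage ≤ 83%: 13 ≤ 83 is true
  front setback ≤ 27 ft: 5 ≤ 27 is true
  lot area ≥ 10901 sq ft: 66708 ≥ 10901 is true
  front setback < 54 ft: 5 < 54 is true
  zoning = R3: C1 == R3 is false
Combine:
[1] true OR false OR true = true
[2.1] NOT false = true
[2.2] NOT true = false
[2] true OR false OR false = true
[3.1] NOT false = true
[3] true OR true = true
[4.2] NOT true = false
[4.3] NOT false = true
[4] true OR false OR true = true
[5.1] NOT true = false
[5] false OR false = false
[6] false OR true OR true = true
[7] true OR false = true
[8.2] NOT true = false
[8] true OR false OR false = true
[root] true AND true AND true AND true AND false AND true AND true AND true = false
Overall: false → denied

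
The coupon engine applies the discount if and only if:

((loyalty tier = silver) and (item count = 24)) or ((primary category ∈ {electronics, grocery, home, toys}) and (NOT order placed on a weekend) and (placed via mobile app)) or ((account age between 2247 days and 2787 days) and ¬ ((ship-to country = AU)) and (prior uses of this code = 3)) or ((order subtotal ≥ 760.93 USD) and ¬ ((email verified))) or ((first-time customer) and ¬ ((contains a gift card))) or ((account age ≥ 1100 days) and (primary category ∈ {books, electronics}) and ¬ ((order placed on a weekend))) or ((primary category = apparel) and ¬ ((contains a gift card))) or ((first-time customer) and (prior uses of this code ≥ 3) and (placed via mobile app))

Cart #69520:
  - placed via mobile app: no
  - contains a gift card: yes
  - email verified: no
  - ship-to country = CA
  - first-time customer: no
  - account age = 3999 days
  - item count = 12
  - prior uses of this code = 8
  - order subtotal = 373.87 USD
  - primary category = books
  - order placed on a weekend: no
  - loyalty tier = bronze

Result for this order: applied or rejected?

Atomic conditions:
  loyalty tier = silver: bronze == silver is false
  item count = 24: 12 == 24 is false
  primary category ∈ {electronics, grocery, home, toys}: books is not in the set → false
  NOT order placed on a weekend: no → true
  placed via mobile app: no → false
  account age between 2247 days and 2787 days: 3999 in [2247, 2787] is false
  ship-to country = AU: CA == AU is false
  prior uses of this code = 3: 8 == 3 is false
  order subtotal ≥ 760.93 USD: 373.87 ≥ 760.93 is false
  email verified: no → false
  first-time customer: no → false
  contains a gift card: yes → true
  account age ≥ 1100 days: 3999 ≥ 1100 is true
  primary category ∈ {books, electronics}: books is in the set → true
  order placed on a weekend: no → false
  primary category = apparel: books == apparel is false
  prior uses of this code ≥ 3: 8 ≥ 3 is true
Combine:
[1] false AND false = false
[2] false AND true AND false = false
[3.2] NOT false = true
[3] false AND true AND false = false
[4.2] NOT false = true
[4] false AND true = false
[5.2] NOT true = false
[5] false AND false = false
[6.3] NOT false = true
[6] true AND true AND true = true
[7.2] NOT true = false
[7] false AND false = false
[8] false AND true AND false = false
[root] false OR false OR false OR false OR false OR true OR false OR false = true
Overall: true → applied

Applied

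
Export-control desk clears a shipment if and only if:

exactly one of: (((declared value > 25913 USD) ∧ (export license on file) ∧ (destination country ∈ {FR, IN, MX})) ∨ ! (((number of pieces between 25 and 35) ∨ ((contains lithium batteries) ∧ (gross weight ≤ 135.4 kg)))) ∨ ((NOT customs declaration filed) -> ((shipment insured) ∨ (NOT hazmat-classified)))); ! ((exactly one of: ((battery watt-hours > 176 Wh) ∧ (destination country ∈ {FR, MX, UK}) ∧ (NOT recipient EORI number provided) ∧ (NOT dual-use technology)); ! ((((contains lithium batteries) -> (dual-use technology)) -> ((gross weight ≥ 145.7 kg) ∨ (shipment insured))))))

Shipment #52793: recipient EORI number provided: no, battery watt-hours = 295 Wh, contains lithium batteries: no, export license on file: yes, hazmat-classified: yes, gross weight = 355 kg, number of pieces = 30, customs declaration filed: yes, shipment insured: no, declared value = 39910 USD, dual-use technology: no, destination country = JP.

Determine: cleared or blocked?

Atomic conditions:
  declared value > 25913 USD: 39910 > 25913 is true
  export license on file: yes → true
  destination country ∈ {FR, IN, MX}: JP is not in the set → false
  number of pieces between 25 and 35: 30 in [25, 35] is true
  contains lithium batteries: no → false
  gross weight ≤ 135.4 kg: 355 ≤ 135.4 is false
  NOT customs declaration filed: yes → false
  shipment insured: no → false
  NOT hazmat-classified: yes → false
  battery watt-hours > 176 Wh: 295 > 176 is true
  destination country ∈ {FR, MX, UK}: JP is not in the set → false
  NOT recipient EORI number provided: no → true
  NOT dual-use technology: no → true
  dual-use technology: no → false
  gross weight ≥ 145.7 kg: 355 ≥ 145.7 is true
Combine:
[1.1] true AND true AND false = false
[1.2.1.2] false AND false = false
[1.2.1] true OR false = true
[1.2] NOT true = false
[1.3.2] false OR false = false
[1.3] false → false (antecedent false ⇒ implication holds) = true
[1] false OR false OR true = true
[2.1.1] true AND false AND true AND true = false
[2.1.2.1.1] false → false (antecedent false ⇒ implication holds) = true
[2.1.2.1.2] true OR false = true
[2.1.2.1] true → true = true
[2.1.2] NOT true = false
[2.1] exactly-one(false, false) = false
[2] NOT false = true
[root] exactly-one(true, true) = false
Overall: false → blocked

Blocked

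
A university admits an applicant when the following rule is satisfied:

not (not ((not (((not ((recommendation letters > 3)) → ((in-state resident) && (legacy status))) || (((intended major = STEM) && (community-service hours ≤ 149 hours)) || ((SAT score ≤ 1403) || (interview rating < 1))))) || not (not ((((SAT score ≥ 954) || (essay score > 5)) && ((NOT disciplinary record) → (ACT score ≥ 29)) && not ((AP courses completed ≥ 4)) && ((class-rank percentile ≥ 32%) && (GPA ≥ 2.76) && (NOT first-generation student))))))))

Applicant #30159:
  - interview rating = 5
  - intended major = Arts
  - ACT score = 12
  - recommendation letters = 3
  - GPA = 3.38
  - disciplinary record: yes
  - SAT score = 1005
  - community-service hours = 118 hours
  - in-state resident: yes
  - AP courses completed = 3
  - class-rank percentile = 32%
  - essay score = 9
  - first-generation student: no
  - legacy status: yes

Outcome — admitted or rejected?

Admitted

Atomic conditions:
  recommendation letters > 3: 3 > 3 is false
  in-state resident: yes → true
  legacy status: yes → true
  intended major = STEM: Arts == STEM is false
  community-service hours ≤ 149 hours: 118 ≤ 149 is true
  SAT score ≤ 1403: 1005 ≤ 1403 is true
  interview rating < 1: 5 < 1 is false
  SAT score ≥ 954: 1005 ≥ 954 is true
  essay score > 5: 9 > 5 is true
  NOT disciplinary record: yes → false
  ACT score ≥ 29: 12 ≥ 29 is false
  AP courses completed ≥ 4: 3 ≥ 4 is false
  class-rank percentile ≥ 32%: 32 ≥ 32 is true
  GPA ≥ 2.76: 3.38 ≥ 2.76 is true
  NOT first-generation student: no → true
Combine:
[1.1.1.1.1.1] NOT false = true
[1.1.1.1.1.2] true AND true = true
[1.1.1.1.1] true → true = true
[1.1.1.1.2.1] false AND true = false
[1.1.1.1.2.2] true OR false = true
[1.1.1.1.2] false OR true = true
[1.1.1.1] true OR true = true
[1.1.1] NOT true = false
[1.1.2.1.1.1] true OR true = true
[1.1.2.1.1.2] false → false (antecedent false ⇒ implication holds) = true
[1.1.2.1.1.3] NOT false = true
[1.1.2.1.1.4] true AND true AND true = true
[1.1.2.1.1] true AND true AND true AND true = true
[1.1.2.1] NOT true = false
[1.1.2] NOT false = true
[1.1] false OR true = true
[1] NOT true = false
[root] NOT false = true
Overall: true → admitted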